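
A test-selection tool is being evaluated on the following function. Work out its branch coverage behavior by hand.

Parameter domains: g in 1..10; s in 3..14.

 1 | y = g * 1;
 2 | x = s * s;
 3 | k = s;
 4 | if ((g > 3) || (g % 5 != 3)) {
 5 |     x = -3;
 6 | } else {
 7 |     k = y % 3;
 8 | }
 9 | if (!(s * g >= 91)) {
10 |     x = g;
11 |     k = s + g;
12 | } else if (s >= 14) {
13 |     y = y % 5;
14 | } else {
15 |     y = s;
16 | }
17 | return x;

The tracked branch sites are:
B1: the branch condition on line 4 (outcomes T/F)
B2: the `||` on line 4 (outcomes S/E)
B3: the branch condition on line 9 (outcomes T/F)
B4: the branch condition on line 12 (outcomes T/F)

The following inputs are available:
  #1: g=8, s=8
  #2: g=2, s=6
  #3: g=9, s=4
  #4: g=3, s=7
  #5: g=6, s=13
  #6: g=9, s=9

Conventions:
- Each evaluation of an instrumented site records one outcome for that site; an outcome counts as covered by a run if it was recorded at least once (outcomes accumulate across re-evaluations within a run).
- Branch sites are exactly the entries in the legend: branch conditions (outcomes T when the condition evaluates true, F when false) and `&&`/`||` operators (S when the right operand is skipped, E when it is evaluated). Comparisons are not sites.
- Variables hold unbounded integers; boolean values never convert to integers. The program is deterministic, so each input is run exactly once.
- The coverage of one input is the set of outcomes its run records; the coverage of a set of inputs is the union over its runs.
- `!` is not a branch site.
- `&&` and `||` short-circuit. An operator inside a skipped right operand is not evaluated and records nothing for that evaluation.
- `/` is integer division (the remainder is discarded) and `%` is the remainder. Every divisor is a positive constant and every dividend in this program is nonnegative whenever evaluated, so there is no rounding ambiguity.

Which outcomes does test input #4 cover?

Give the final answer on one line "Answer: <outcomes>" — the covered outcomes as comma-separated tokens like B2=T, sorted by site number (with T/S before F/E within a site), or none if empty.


Event log for input #4 (g=3, s=7):
  B2->E, B1->F, B3->T
as a set, this run covers: B1=F, B2=E, B3=T
Answer: B1=F, B2=E, B3=T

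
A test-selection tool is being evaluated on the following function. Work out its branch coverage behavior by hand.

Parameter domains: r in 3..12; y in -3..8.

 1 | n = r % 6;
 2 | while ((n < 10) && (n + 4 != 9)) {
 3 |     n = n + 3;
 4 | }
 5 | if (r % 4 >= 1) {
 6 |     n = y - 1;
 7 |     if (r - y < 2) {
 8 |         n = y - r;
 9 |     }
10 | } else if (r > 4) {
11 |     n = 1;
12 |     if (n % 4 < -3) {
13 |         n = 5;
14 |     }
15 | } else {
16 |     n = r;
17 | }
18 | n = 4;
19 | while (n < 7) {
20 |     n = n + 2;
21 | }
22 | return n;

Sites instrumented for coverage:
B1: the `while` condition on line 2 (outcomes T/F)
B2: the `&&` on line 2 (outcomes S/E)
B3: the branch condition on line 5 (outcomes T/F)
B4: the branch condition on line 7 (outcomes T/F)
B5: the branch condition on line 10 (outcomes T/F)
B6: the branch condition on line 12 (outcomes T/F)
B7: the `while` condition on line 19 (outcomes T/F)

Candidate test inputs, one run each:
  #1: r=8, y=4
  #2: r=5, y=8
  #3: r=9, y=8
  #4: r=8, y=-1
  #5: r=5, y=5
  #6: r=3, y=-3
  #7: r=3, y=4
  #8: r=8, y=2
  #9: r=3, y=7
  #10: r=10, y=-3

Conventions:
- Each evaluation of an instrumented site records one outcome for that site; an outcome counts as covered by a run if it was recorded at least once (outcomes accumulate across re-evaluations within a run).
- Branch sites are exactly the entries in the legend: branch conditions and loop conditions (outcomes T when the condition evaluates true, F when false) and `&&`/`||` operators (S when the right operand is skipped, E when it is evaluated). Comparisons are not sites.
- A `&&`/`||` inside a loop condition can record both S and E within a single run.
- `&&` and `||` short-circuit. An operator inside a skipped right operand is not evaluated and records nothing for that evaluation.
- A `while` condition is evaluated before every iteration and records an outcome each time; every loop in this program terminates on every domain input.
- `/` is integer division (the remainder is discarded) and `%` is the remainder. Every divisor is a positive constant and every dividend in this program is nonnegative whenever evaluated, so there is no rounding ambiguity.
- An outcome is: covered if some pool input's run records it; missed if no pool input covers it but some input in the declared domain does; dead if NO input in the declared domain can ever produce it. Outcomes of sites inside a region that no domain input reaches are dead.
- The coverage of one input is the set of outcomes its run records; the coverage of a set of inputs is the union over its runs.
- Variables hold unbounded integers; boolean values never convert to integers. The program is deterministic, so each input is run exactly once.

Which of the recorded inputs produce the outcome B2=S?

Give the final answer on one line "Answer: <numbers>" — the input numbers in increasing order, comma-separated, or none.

input #1 (r=8, y=4): does not record B2=S
input #2 (r=5, y=8): does not record B2=S
input #3 (r=9, y=8): records B2=S
input #4 (r=8, y=-1): does not record B2=S
input #5 (r=5, y=5): does not record B2=S
input #6 (r=3, y=-3): records B2=S
input #7 (r=3, y=4): records B2=S
input #8 (r=8, y=2): does not record B2=S
input #9 (r=3, y=7): records B2=S
input #10 (r=10, y=-3): records B2=S

Answer: 3, 6, 7, 9, 10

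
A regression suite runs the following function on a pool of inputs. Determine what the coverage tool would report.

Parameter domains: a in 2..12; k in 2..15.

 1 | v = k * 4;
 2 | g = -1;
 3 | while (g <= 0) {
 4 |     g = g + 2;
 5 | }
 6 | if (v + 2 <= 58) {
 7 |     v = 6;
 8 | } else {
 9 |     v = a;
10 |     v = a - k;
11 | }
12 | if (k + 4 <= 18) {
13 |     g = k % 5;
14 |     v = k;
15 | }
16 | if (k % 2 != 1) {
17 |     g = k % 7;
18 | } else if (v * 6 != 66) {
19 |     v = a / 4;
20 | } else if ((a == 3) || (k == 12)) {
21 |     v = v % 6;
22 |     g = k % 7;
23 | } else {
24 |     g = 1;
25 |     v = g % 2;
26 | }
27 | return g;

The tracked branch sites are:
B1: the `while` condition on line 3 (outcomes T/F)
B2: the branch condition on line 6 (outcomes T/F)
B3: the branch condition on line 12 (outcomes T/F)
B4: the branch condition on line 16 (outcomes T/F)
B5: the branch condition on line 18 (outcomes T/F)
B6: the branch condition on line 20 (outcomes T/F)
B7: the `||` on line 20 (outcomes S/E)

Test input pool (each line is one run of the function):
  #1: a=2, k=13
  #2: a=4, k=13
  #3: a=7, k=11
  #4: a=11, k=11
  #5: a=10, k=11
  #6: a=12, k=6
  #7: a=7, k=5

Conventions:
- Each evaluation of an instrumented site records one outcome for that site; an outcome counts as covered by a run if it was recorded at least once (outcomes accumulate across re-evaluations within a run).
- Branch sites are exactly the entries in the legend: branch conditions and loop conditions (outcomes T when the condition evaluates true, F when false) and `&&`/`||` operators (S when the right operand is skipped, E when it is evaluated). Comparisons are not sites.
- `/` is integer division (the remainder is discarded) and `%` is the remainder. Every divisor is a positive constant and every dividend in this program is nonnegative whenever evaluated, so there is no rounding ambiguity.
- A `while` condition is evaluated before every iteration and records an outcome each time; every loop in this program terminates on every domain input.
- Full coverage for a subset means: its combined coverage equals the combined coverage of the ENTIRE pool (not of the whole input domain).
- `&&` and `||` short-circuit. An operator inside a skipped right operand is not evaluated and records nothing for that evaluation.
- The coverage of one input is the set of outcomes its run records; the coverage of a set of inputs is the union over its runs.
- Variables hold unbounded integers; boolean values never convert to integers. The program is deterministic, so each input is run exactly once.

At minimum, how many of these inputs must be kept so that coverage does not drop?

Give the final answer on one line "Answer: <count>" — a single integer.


run #1 (a=2, k=13) runs B1->T, B1->F, B2->T, B3->T, B4->F, B5->T; records B1=T, B1=F, B2=T, B3=T, B4=F, B5=T
run #2 (a=4, k=13) runs B1->T, B1->F, B2->T, B3->T, B4->F, B5->T; records B1=T, B1=F, B2=T, B3=T, B4=F, B5=T
run #3 (a=7, k=11) runs B1->T, B1->F, B2->T, B3->T, B4->F, B5->F, B7->E, B6->F; records B1=T, B1=F, B2=T, B3=T, B4=F, B5=F, B6=F, B7=E
run #4 (a=11, k=11) runs B1->T, B1->F, B2->T, B3->T, B4->F, B5->F, B7->E, B6->F; records B1=T, B1=F, B2=T, B3=T, B4=F, B5=F, B6=F, B7=E
run #5 (a=10, k=11) runs B1->T, B1->F, B2->T, B3->T, B4->F, B5->F, B7->E, B6->F; records B1=T, B1=F, B2=T, B3=T, B4=F, B5=F, B6=F, B7=E
run #6 (a=12, k=6) runs B1->T, B1->F, B2->T, B3->T, B4->T; records B1=T, B1=F, B2=T, B3=T, B4=T
run #7 (a=7, k=5) runs B1->T, B1->F, B2->T, B3->T, B4->F, B5->T; records B1=T, B1=F, B2=T, B3=T, B4=F, B5=T
together the pool reaches 10 outcomes: B1=T, B1=F, B2=T, B3=T, B4=T, B4=F, B5=T, B5=F, B6=F, B7=E
size 1 is not enough: best union over all size-1 subsets is 8/10
size 2 is not enough: best union over all size-2 subsets is 9/10
inputs {1, 3, 6} (size 3) cover everything; no size-3 subset with a lexicographically smaller index list covers all 10
Answer: 3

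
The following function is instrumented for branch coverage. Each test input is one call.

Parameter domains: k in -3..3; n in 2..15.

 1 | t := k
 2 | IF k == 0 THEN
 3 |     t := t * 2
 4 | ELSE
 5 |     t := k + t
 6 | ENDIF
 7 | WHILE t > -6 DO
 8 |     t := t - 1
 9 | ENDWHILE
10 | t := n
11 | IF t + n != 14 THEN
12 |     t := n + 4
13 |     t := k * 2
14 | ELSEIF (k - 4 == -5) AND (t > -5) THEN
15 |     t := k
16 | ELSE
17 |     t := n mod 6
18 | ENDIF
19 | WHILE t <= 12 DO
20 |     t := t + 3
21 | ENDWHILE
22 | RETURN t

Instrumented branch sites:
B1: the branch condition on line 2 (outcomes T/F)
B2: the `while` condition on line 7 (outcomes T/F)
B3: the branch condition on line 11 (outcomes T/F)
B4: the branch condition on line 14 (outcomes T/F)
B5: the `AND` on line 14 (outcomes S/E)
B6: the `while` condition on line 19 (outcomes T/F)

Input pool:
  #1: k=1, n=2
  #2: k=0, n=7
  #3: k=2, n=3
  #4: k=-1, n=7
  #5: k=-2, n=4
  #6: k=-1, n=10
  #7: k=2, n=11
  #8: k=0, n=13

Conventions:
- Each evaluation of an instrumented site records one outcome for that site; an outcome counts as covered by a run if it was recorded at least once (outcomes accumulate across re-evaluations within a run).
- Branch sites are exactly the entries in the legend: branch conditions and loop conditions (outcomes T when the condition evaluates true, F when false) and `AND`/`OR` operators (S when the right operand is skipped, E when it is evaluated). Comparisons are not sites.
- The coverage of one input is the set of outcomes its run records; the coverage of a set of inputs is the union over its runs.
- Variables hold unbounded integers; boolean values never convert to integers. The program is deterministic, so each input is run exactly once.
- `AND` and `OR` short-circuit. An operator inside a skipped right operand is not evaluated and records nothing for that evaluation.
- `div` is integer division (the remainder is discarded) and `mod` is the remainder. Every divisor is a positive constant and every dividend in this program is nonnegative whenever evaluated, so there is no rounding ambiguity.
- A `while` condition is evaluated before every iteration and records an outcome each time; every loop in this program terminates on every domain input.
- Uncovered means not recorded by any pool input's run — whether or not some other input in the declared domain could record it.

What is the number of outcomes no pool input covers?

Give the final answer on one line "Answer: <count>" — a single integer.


input #1 (k=1, n=2): covers B1=F, B2=T, B2=F, B3=T, B6=T, B6=F
input #2 (k=0, n=7): covers B1=T, B2=T, B2=F, B3=F, B4=F, B5=S, B6=T, B6=F
input #3 (k=2, n=3): covers B1=F, B2=T, B2=F, B3=T, B6=T, B6=F
input #4 (k=-1, n=7): covers B1=F, B2=T, B2=F, B3=F, B4=T, B5=E, B6=T, B6=F
input #5 (k=-2, n=4): covers B1=F, B2=T, B2=F, B3=T, B6=T, B6=F
input #6 (k=-1, n=10): covers B1=F, B2=T, B2=F, B3=T, B6=T, B6=F
input #7 (k=2, n=11): covers B1=F, B2=T, B2=F, B3=T, B6=T, B6=F
input #8 (k=0, n=13): covers B1=T, B2=T, B2=F, B3=T, B6=T, B6=F
union over the pool: B1=T, B1=F, B2=T, B2=F, B3=T, B3=F, B4=T, B4=F, B5=S, B5=E, B6=T, B6=F
uncovered (0 of 12): none
Answer: 0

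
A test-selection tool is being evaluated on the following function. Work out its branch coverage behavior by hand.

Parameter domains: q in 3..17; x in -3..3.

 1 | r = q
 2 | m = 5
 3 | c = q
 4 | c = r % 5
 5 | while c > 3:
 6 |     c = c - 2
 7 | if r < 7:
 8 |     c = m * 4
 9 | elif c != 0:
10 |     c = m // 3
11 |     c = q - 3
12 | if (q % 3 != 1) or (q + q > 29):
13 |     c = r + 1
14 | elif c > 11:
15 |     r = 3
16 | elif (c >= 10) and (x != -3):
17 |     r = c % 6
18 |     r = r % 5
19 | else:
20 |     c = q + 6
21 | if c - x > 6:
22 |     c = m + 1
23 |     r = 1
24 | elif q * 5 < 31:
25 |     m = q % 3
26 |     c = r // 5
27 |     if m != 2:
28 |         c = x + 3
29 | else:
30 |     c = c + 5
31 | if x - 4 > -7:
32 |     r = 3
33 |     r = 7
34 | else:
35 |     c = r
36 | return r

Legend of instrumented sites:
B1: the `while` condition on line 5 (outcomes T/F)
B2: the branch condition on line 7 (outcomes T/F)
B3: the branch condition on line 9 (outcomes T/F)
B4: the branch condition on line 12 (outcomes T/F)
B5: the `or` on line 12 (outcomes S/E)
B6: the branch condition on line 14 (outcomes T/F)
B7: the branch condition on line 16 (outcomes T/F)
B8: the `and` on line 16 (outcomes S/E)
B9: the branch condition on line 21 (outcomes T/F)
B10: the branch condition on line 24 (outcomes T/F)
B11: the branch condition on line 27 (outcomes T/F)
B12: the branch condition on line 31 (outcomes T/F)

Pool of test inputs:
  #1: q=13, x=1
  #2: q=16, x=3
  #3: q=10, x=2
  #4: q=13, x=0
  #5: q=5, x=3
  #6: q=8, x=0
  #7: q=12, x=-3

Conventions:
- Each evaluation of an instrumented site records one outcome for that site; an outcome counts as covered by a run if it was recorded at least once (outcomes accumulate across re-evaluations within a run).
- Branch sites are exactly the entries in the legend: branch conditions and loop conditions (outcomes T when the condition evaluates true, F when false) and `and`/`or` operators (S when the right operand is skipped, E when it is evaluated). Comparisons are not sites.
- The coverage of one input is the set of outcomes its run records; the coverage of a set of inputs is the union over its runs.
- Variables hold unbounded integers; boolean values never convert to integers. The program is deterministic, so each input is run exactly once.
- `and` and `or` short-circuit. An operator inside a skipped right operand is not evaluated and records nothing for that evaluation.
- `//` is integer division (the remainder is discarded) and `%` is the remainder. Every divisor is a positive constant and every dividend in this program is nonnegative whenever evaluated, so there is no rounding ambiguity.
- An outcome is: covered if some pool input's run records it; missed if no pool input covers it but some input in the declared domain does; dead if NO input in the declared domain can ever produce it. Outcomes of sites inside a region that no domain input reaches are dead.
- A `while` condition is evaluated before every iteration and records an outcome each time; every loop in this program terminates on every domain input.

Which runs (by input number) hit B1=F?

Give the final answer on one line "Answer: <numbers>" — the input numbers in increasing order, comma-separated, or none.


input #1 (q=13, x=1): covers B1=F
input #2 (q=16, x=3): covers B1=F
input #3 (q=10, x=2): covers B1=F
input #4 (q=13, x=0): covers B1=F
input #5 (q=5, x=3): covers B1=F
input #6 (q=8, x=0): covers B1=F
input #7 (q=12, x=-3): covers B1=F
Answer: 1, 2, 3, 4, 5, 6, 7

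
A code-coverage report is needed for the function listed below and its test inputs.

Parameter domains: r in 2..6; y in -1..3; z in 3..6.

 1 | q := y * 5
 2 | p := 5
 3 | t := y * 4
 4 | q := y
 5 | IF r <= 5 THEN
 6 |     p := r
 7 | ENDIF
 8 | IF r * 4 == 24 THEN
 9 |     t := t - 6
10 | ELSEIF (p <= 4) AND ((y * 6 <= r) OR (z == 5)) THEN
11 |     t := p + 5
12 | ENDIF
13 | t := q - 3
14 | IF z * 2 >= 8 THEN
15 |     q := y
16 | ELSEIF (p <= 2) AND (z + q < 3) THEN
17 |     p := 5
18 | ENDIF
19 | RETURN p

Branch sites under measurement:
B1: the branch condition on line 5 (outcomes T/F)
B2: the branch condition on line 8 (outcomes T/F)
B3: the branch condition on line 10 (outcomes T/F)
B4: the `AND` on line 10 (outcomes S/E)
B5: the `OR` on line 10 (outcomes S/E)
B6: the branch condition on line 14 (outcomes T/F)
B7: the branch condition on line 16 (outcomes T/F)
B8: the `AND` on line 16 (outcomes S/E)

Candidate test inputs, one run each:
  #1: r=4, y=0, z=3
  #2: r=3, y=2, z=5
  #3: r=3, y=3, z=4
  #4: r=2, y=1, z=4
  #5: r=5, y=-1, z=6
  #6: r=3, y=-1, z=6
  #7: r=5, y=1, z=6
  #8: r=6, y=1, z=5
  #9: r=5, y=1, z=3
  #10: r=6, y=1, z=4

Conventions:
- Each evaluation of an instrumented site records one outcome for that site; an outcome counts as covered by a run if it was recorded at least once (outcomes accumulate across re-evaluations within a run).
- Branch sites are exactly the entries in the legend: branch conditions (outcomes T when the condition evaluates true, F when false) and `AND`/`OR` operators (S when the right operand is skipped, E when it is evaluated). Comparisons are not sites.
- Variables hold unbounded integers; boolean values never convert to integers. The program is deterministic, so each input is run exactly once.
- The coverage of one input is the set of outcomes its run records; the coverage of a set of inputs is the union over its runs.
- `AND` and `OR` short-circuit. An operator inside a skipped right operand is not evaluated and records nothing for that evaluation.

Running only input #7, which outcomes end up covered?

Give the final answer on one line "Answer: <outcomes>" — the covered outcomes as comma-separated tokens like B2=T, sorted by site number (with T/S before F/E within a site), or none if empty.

Tracing the run of input #7 (r=5, y=1, z=6):
  B1->T, B2->F, B4->S, B3->F, B6->T
collecting distinct outcomes: B1=T, B2=F, B3=F, B4=S, B6=T

Answer: B1=T, B2=F, B3=F, B4=S, B6=T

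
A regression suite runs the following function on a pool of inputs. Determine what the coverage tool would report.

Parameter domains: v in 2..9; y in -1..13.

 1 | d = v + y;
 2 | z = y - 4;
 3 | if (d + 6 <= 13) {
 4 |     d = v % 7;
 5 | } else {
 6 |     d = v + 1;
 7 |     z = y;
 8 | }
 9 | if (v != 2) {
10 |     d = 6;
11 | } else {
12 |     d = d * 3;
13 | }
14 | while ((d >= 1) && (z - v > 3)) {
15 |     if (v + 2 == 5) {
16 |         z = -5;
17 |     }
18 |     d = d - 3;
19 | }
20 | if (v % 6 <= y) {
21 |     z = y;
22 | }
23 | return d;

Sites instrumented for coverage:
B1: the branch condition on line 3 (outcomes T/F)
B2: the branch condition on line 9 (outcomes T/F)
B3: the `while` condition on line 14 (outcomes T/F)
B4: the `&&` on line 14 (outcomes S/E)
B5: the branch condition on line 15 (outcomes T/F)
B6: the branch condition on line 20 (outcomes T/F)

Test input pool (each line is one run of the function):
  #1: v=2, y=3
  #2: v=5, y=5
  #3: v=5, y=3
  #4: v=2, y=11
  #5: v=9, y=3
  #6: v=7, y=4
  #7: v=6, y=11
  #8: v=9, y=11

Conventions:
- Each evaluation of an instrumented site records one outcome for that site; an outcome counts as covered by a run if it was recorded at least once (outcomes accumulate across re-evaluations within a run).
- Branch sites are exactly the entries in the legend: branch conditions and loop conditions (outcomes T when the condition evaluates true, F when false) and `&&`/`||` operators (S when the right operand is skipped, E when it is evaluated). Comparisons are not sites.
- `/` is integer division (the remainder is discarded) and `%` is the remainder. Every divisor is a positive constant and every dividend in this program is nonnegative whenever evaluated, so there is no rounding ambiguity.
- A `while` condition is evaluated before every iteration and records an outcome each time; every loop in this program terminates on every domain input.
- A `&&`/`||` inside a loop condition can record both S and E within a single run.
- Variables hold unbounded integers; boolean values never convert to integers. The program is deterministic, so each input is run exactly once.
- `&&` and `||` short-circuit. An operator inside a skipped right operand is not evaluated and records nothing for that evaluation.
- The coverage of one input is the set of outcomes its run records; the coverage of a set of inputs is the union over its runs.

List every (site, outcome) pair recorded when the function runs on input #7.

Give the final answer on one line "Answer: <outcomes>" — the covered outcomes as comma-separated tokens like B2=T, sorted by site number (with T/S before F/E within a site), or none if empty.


Event log for input #7 (v=6, y=11):
  B1->F, B2->T, B4->E, B3->T, B5->F, B4->E, B3->T, B5->F, B4->S, B3->F
  B6->T
deduplicating events, the covered set is: B1=F, B2=T, B3=T, B3=F, B4=S, B4=E, B5=F, B6=T
Answer: B1=F, B2=T, B3=T, B3=F, B4=S, B4=E, B5=F, B6=T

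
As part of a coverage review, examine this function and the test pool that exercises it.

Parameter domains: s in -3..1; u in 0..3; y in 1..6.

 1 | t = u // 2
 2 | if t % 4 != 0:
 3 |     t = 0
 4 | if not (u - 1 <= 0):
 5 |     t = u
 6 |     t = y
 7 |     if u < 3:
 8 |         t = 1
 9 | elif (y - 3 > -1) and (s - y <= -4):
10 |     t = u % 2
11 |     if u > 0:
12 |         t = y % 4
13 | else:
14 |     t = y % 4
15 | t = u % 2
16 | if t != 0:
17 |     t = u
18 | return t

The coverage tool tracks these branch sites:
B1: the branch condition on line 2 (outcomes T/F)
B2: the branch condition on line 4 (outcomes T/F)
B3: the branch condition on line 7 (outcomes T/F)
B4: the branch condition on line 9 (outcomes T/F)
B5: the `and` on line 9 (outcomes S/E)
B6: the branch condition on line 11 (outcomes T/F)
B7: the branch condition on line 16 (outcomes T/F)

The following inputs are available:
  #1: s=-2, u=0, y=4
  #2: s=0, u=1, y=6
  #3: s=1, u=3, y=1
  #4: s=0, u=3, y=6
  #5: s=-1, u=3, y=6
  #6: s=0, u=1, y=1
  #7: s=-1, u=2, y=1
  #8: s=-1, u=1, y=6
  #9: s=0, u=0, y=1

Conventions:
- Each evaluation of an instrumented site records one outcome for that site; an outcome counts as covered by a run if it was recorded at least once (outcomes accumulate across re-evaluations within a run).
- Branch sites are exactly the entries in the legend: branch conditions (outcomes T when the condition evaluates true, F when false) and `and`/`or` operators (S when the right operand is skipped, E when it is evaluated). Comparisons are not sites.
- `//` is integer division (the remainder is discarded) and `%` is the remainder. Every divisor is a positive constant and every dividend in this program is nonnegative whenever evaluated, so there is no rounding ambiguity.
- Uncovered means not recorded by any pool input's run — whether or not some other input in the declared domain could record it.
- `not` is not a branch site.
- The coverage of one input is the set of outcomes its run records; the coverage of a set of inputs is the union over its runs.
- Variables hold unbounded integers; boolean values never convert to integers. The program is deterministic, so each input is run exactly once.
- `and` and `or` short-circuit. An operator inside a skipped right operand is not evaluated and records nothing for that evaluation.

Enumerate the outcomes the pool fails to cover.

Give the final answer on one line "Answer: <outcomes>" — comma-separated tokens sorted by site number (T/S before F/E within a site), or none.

test 1 (s=-2, u=0, y=4) fires B1->F, B2->F, B5->E, B4->T, B6->F, B7->F; hits B1=F, B2=F, B4=T, B5=E, B6=F, B7=F
test 2 (s=0, u=1, y=6) fires B1->F, B2->F, B5->E, B4->T, B6->T, B7->T; hits B1=F, B2=F, B4=T, B5=E, B6=T, B7=T
test 3 (s=1, u=3, y=1) fires B1->T, B2->T, B3->F, B7->T; hits B1=T, B2=T, B3=F, B7=T
test 4 (s=0, u=3, y=6) fires B1->T, B2->T, B3->F, B7->T; hits B1=T, B2=T, B3=F, B7=T
test 5 (s=-1, u=3, y=6) fires B1->T, B2->T, B3->F, B7->T; hits B1=T, B2=T, B3=F, B7=T
test 6 (s=0, u=1, y=1) fires B1->F, B2->F, B5->S, B4->F, B7->T; hits B1=F, B2=F, B4=F, B5=S, B7=T
test 7 (s=-1, u=2, y=1) fires B1->T, B2->T, B3->T, B7->F; hits B1=T, B2=T, B3=T, B7=F
test 8 (s=-1, u=1, y=6) fires B1->F, B2->F, B5->E, B4->T, B6->T, B7->T; hits B1=F, B2=F, B4=T, B5=E, B6=T, B7=T
test 9 (s=0, u=0, y=1) fires B1->F, B2->F, B5->S, B4->F, B7->F; hits B1=F, B2=F, B4=F, B5=S, B7=F
union over the pool: B1=T, B1=F, B2=T, B2=F, B3=T, B3=F, B4=T, B4=F, B5=S, B5=E, B6=T, B6=F, B7=T, B7=F
uncovered (0 of 14): none

Answer: none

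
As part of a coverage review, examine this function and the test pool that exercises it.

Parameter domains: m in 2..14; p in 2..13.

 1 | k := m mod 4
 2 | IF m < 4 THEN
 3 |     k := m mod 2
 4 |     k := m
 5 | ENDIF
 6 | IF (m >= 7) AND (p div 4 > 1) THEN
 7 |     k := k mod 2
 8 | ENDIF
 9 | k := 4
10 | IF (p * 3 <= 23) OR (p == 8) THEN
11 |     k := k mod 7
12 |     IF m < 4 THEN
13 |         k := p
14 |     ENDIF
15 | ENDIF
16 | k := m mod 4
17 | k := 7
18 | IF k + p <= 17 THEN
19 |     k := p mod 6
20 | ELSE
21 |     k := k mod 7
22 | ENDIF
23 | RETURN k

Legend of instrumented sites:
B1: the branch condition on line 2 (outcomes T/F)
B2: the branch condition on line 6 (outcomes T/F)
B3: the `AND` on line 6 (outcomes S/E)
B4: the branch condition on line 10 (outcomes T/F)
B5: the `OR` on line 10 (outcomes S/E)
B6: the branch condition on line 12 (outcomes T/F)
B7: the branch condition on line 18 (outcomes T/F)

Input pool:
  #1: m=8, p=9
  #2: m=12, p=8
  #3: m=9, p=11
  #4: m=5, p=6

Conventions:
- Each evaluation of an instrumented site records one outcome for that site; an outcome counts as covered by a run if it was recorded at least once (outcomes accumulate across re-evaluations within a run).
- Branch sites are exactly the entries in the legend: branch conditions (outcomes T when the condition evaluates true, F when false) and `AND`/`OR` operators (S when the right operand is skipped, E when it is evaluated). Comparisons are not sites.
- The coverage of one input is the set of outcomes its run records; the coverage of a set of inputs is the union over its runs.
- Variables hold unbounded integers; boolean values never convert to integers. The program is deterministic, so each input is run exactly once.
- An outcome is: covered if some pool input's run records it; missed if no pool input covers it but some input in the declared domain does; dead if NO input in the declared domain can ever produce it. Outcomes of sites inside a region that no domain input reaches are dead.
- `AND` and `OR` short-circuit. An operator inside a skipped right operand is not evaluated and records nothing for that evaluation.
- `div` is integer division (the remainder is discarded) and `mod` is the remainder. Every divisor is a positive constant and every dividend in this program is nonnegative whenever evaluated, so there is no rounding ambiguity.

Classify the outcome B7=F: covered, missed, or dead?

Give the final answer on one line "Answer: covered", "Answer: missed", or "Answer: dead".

B7=F is recorded by pool input(s) 3 -> covered

Answer: covered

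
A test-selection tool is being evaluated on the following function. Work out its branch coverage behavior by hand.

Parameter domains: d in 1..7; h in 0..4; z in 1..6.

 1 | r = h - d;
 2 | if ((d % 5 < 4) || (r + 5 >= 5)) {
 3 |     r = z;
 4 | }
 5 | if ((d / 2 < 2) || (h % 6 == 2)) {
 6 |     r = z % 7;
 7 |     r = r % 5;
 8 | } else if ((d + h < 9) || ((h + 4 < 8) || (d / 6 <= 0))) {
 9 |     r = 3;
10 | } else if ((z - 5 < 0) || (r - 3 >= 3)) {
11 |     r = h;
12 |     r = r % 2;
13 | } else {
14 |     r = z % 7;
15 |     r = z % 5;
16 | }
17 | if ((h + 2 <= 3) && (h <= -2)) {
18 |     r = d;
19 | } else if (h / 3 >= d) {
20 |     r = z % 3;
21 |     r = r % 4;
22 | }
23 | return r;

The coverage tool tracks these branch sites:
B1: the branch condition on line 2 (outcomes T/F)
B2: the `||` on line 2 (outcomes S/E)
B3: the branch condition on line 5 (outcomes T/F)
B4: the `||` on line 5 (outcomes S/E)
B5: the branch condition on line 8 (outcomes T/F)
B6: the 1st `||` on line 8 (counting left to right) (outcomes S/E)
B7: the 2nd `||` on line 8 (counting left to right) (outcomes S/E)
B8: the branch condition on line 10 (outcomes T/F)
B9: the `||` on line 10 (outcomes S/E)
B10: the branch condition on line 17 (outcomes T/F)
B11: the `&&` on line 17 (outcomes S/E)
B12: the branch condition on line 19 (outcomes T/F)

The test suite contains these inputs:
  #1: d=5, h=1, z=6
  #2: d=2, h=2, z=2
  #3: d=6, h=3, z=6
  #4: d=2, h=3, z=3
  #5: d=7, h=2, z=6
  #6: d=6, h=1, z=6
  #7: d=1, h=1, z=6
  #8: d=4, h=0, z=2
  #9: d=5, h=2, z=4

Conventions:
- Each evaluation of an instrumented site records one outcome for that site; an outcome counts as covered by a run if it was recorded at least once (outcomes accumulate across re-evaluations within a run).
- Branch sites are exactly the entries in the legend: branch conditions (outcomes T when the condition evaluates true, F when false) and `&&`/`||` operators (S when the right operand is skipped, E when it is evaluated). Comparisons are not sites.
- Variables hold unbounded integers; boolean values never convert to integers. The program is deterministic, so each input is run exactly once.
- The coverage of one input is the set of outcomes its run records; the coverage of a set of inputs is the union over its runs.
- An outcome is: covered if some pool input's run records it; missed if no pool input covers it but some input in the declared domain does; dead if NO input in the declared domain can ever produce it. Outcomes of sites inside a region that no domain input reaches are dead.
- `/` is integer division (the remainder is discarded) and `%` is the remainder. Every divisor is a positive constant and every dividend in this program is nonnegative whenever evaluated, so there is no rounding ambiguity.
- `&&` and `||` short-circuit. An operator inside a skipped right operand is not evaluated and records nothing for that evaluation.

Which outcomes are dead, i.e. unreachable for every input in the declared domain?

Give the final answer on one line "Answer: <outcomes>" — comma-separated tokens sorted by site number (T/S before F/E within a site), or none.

exhaustive pass over the 210-input domain:
  B10=T: no domain input ever produces it -> dead
  reachable outcomes have witnesses, e.g. B1=T (e.g. d=1, h=0, z=1), B1=F (e.g. d=4, h=0, z=1), B2=S (e.g. d=1, h=0, z=1), B2=E (e.g. d=4, h=0, z=1)

Answer: B10=T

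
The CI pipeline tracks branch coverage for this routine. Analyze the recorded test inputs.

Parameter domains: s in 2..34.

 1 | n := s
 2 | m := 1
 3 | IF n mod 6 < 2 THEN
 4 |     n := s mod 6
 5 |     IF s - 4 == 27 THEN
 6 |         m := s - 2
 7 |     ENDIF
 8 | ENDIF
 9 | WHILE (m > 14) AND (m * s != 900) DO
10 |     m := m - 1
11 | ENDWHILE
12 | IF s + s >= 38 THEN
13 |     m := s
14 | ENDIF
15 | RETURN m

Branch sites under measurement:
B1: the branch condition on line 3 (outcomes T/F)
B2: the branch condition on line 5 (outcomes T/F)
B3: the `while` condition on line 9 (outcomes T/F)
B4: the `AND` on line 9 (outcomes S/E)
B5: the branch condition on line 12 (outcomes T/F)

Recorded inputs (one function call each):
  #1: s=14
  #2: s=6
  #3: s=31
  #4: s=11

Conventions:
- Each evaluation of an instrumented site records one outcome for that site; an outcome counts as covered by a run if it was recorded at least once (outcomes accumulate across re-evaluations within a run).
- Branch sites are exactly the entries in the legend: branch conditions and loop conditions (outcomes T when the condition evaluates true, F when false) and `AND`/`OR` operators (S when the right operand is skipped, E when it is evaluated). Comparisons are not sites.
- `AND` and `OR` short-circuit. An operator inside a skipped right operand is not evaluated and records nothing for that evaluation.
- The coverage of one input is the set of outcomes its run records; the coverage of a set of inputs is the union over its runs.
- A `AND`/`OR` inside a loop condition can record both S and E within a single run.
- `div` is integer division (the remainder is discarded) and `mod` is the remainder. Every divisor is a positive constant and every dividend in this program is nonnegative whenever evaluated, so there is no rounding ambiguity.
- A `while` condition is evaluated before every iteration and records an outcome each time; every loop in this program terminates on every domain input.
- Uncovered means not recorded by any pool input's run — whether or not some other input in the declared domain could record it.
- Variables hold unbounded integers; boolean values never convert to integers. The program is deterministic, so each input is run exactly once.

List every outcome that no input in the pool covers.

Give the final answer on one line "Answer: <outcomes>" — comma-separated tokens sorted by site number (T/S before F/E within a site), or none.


test 1 (s=14) hits B1=F, B3=F, B4=S, B5=F
test 2 (s=6) hits B1=T, B2=F, B3=F, B4=S, B5=F
test 3 (s=31) hits B1=T, B2=T, B3=T, B3=F, B4=S, B4=E, B5=T
test 4 (s=11) hits B1=F, B3=F, B4=S, B5=F
union over the pool: B1=T, B1=F, B2=T, B2=F, B3=T, B3=F, B4=S, B4=E, B5=T, B5=F
uncovered (0 of 10): none
Answer: none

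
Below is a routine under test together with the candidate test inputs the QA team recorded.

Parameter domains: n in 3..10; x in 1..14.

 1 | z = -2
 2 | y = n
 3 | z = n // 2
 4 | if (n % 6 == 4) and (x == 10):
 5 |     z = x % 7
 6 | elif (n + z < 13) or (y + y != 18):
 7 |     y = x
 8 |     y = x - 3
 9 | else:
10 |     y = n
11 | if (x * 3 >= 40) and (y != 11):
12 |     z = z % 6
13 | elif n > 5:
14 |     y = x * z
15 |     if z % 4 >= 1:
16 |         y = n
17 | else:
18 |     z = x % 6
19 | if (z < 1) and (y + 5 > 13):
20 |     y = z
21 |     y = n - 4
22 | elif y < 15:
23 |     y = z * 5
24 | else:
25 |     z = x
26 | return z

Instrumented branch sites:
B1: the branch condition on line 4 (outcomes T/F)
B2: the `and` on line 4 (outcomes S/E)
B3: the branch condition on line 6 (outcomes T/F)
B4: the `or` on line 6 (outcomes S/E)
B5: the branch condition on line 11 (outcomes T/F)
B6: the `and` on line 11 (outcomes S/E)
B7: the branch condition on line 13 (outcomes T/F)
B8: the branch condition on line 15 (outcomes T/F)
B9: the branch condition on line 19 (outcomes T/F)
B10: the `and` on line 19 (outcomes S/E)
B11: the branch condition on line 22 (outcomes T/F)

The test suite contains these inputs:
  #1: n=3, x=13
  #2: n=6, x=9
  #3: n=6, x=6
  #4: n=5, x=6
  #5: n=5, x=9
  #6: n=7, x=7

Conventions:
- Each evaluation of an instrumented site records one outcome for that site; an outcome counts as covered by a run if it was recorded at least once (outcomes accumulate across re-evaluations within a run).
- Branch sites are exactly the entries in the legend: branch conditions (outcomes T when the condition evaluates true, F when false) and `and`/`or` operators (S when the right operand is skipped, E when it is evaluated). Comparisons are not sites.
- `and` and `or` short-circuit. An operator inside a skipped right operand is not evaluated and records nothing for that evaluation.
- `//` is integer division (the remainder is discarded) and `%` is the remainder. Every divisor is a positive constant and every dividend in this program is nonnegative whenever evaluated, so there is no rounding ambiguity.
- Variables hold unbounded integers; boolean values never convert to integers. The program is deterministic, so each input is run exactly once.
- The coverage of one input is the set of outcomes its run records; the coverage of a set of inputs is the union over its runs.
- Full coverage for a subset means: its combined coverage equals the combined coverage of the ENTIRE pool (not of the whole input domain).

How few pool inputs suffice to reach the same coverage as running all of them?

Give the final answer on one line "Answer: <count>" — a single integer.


input #1 (n=3, x=13): covers B1=F, B2=S, B3=T, B4=S, B5=F, B6=S, B7=F, B9=F, B10=S, B11=T
input #2 (n=6, x=9): covers B1=F, B2=S, B3=T, B4=S, B5=F, B6=S, B7=T, B8=T, B9=F, B10=S, B11=T
input #3 (n=6, x=6): covers B1=F, B2=S, B3=T, B4=S, B5=F, B6=S, B7=T, B8=T, B9=F, B10=S, B11=T
input #4 (n=5, x=6): covers B1=F, B2=S, B3=T, B4=S, B5=F, B6=S, B7=F, B9=F, B10=E, B11=T
input #5 (n=5, x=9): covers B1=F, B2=S, B3=T, B4=S, B5=F, B6=S, B7=F, B9=F, B10=S, B11=T
input #6 (n=7, x=7): covers B1=F, B2=S, B3=T, B4=S, B5=F, B6=S, B7=T, B8=T, B9=F, B10=S, B11=T
pool-wide coverage (13 outcomes): B1=F, B2=S, B3=T, B4=S, B5=F, B6=S, B7=T, B7=F, B8=T, B9=F, B10=S, B10=E, B11=T
checked all size-1 subsets: none covers 13 outcomes (max 11/13)
the canonical winner is {2, 4}: size 2, full 13-outcome coverage, earliest index list among size-2 covers
Answer: 2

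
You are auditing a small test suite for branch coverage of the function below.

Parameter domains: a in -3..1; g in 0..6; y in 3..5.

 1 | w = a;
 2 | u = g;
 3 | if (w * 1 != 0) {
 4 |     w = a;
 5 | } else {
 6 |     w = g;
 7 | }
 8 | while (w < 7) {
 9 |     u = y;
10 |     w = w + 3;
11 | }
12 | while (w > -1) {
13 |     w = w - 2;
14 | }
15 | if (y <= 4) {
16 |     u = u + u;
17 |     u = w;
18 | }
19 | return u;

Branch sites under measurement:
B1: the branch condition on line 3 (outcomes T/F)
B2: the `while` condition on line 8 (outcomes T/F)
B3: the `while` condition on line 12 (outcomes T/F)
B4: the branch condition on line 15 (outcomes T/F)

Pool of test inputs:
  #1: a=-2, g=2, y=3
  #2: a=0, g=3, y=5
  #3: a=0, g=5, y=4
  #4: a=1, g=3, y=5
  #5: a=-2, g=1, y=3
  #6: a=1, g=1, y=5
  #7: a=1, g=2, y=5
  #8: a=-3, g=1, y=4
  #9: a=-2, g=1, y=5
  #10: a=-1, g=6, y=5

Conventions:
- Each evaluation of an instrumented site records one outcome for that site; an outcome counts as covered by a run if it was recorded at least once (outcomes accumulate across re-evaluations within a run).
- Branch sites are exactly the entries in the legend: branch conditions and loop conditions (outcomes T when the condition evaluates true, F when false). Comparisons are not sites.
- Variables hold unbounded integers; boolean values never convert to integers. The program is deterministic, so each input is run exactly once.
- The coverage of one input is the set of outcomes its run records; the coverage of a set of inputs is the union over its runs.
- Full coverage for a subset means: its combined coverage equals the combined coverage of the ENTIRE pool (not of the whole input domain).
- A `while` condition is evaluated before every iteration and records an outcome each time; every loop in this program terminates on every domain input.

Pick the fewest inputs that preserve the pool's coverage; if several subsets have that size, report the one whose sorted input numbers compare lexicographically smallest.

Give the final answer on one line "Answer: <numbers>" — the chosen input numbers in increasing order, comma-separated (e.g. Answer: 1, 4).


test 1 (a=-2, g=2, y=3) hits B1=T, B2=T, B2=F, B3=T, B3=F, B4=T
test 2 (a=0, g=3, y=5) hits B1=F, B2=T, B2=F, B3=T, B3=F, B4=F
test 3 (a=0, g=5, y=4) hits B1=F, B2=T, B2=F, B3=T, B3=F, B4=T
test 4 (a=1, g=3, y=5) hits B1=T, B2=T, B2=F, B3=T, B3=F, B4=F
test 5 (a=-2, g=1, y=3) hits B1=T, B2=T, B2=F, B3=T, B3=F, B4=T
test 6 (a=1, g=1, y=5) hits B1=T, B2=T, B2=F, B3=T, B3=F, B4=F
test 7 (a=1, g=2, y=5) hits B1=T, B2=T, B2=F, B3=T, B3=F, B4=F
test 8 (a=-3, g=1, y=4) hits B1=T, B2=T, B2=F, B3=T, B3=F, B4=T
test 9 (a=-2, g=1, y=5) hits B1=T, B2=T, B2=F, B3=T, B3=F, B4=F
test 10 (a=-1, g=6, y=5) hits B1=T, B2=T, B2=F, B3=T, B3=F, B4=F
the full pool covers 8 outcomes: B1=T, B1=F, B2=T, B2=F, B3=T, B3=F, B4=T, B4=F
size 1 is not enough: best union over all size-1 subsets is 6/8
the canonical winner is {1, 2}: size 2, full 8-outcome coverage, earliest index list among size-2 covers
Answer: 1, 2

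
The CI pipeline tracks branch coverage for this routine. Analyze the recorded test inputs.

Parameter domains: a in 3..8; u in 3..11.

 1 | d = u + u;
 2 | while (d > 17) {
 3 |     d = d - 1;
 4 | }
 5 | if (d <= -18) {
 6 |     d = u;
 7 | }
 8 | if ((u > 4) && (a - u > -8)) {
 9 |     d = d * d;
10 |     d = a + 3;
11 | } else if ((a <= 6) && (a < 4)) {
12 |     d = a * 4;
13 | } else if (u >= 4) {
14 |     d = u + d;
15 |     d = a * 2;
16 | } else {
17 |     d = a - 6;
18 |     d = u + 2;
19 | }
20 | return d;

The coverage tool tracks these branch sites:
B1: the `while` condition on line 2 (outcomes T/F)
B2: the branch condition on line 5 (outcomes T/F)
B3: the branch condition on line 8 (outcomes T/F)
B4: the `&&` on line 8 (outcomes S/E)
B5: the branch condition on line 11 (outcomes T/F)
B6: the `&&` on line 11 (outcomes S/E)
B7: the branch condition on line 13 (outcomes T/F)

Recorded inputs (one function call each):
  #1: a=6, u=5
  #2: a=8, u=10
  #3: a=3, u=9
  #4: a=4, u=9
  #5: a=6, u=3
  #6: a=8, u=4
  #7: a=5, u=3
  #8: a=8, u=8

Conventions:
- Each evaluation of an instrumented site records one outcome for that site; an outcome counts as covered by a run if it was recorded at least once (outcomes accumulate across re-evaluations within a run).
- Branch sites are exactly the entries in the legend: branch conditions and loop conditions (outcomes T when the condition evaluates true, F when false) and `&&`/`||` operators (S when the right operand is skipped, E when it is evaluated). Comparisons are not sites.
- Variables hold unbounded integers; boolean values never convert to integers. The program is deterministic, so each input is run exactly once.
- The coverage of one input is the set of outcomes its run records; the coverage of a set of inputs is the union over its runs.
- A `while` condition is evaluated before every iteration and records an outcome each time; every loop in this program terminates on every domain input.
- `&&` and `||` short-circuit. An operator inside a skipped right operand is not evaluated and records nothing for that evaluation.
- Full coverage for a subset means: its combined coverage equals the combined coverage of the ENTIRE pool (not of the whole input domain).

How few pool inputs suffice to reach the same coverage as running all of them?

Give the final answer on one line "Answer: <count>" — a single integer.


run #1 (a=6, u=5) runs B1->F, B2->F, B4->E, B3->T; records B1=F, B2=F, B3=T, B4=E
run #2 (a=8, u=10) runs B1->T, B1->T, B1->T, B1->F, B2->F, B4->E, B3->T; records B1=T, B1=F, B2=F, B3=T, B4=E
run #3 (a=3, u=9) runs B1->T, B1->F, B2->F, B4->E, B3->T; records B1=T, B1=F, B2=F, B3=T, B4=E
run #4 (a=4, u=9) runs B1->T, B1->F, B2->F, B4->E, B3->T; records B1=T, B1=F, B2=F, B3=T, B4=E
run #5 (a=6, u=3) runs B1->F, B2->F, B4->S, B3->F, B6->E, B5->F, B7->F; records B1=F, B2=F, B3=F, B4=S, B5=F, B6=E, B7=F
run #6 (a=8, u=4) runs B1->F, B2->F, B4->S, B3->F, B6->S, B5->F, B7->T; records B1=F, B2=F, B3=F, B4=S, B5=F, B6=S, B7=T
run #7 (a=5, u=3) runs B1->F, B2->F, B4->S, B3->F, B6->E, B5->F, B7->F; records B1=F, B2=F, B3=F, B4=S, B5=F, B6=E, B7=F
run #8 (a=8, u=8) runs B1->F, B2->F, B4->E, B3->T; records B1=F, B2=F, B3=T, B4=E
the full pool covers 12 outcomes: B1=T, B1=F, B2=F, B3=T, B3=F, B4=S, B4=E, B5=F, B6=S, B6=E, B7=T, B7=F
checked all size-1 subsets: none covers 12 outcomes (max 7/12)
checked all size-2 subsets: none covers 12 outcomes (max 10/12)
at size 3, {2, 5, 6} reaches all 12 outcomes; every lexicographically earlier size-3 subset fails
Answer: 3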